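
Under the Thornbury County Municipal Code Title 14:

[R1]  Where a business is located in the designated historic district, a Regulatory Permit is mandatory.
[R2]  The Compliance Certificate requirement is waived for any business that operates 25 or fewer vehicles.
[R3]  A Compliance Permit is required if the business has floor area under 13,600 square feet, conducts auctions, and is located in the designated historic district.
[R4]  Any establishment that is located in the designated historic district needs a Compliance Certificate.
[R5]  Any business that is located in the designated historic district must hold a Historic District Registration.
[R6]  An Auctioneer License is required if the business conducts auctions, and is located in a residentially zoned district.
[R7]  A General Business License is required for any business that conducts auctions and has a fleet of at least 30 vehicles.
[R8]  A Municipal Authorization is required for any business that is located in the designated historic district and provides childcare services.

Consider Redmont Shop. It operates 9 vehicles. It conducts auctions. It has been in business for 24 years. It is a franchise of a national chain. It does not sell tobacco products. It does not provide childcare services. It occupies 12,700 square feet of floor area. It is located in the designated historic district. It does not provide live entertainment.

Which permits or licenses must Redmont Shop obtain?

Compliance Permit, Historic District Registration, Regulatory Permit

[R1] is located in the designated historic district → Regulatory Permit required.
[R2] vehicles 9 ≤ 25 → exempt from Compliance Certificate.
[R3] floor area 12,700 square feet < 13,600 square feet; conducts auctions; is located in the designated historic district → Compliance Permit required.
[R4] is located in the designated historic district → Compliance Certificate required.
[R5] is located in the designated historic district → Historic District Registration required.
[R6] conducts auctions; is located in the designated historic district (not: is located in a residentially zoned district) → Auctioneer License not required.
[R7] conducts auctions; vehicles 9 < 30 → General Business License not required.
[R8] is located in the designated historic district; does not provide childcare services → Municipal Authorization not required.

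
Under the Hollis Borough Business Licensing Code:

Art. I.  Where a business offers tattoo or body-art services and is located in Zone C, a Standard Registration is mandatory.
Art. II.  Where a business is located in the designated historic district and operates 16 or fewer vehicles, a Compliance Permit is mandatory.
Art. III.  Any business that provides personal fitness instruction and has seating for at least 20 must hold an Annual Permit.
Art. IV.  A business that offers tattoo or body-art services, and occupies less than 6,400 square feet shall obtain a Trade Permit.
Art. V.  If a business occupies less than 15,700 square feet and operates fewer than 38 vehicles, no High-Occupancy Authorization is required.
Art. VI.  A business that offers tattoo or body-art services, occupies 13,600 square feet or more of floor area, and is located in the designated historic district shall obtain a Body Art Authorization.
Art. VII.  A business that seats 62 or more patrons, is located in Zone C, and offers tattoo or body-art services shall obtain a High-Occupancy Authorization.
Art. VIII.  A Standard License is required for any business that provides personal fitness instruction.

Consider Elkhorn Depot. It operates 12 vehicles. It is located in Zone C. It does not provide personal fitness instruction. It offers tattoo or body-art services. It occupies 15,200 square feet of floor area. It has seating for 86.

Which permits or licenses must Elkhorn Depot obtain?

Art. I. offers tattoo or body-art services; is located in Zone C → Standard Registration required.
Art. II. is located in Zone C (not: is located in the designated historic district); vehicles 12 ≤ 16 → Compliance Permit not required.
Art. III. does not provide personal fitness instruction; seating 86 ≥ 20 → Annual Permit not required.
Art. IV. offers tattoo or body-art services; floor area 15,200 square feet ≥ 6,400 square feet → Trade Permit not required.
Art. V. floor area 15,200 square feet < 15,700 square feet; vehicles 12 < 38 → exempt from High-Occupancy Authorization.
Art. VI. offers tattoo or body-art services; floor area 15,200 square feet ≥ 13,600 square feet; is located in Zone C (not: is located in the designated historic district) → Body Art Authorization not required.
Art. VII. seating 86 ≥ 62; is located in Zone C; offers tattoo or body-art services → High-Occupancy Authorization required.
Art. VIII. does not provide personal fitness instruction → Standard License not required.

Standard Registration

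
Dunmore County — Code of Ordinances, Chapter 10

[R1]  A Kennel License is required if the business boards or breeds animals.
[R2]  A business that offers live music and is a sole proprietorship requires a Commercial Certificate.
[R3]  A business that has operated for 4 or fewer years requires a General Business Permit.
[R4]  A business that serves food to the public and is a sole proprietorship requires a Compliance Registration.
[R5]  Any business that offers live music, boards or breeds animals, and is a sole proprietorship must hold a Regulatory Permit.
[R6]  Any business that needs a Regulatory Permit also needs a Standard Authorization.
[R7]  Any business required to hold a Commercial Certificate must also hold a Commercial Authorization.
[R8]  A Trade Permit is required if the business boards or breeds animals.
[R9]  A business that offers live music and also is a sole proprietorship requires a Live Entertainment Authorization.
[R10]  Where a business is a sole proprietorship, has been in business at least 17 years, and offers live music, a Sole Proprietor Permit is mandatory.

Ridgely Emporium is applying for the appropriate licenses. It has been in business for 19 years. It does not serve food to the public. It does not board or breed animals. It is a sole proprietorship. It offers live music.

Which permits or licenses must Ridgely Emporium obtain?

Commercial Authorization, Commercial Certificate, Live Entertainment Authorization, Sole Proprietor Permit

[R1] does not board or breed animals → Kennel License not required.
[R2] offers live music; is a sole proprietorship → Commercial Certificate required.
[R3] years in business 19 > 4 → General Business Permit not required.
[R4] does not serve food to the public; is a sole proprietorship → Compliance Registration not required.
[R5] offers live music; does not board or breed animals; is a sole proprietorship → Regulatory Permit not required.
[R6] Regulatory Permit is not required → no effect.
[R7] Commercial Certificate is required → Commercial Authorization also required.
[R8] does not board or breed animals → Trade Permit not required.
[R9] offers live music; is a sole proprietorship → Live Entertainment Authorization required.
[R10] is a sole proprietorship; years in business 19 ≥ 17; offers live music → Sole Proprietor Permit required.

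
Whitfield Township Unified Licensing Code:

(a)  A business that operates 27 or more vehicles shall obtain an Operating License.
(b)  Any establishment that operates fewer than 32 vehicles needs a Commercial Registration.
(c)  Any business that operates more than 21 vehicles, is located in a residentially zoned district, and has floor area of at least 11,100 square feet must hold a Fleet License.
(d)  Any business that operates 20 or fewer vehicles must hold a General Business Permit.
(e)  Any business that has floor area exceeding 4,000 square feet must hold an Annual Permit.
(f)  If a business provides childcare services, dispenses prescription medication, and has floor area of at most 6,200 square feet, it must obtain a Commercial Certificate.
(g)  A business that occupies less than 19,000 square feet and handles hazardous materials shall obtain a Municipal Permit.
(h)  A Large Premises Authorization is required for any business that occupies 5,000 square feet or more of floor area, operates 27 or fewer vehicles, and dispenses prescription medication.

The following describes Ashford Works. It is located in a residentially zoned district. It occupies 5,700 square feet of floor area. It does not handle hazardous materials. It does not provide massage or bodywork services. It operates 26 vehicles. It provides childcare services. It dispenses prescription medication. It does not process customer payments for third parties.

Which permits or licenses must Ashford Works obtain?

(a) vehicles 26 < 27 → Operating License not required.
(b) vehicles 26 < 32 → Commercial Registration required.
(c) vehicles 26 > 21; is located in a residentially zoned district; floor area 5,700 square feet < 11,100 square feet → Fleet License not required.
(d) vehicles 26 > 20 → General Business Permit not required.
(e) floor area 5,700 square feet > 4,000 square feet → Annual Permit required.
(f) provides childcare services; dispenses prescription medication; floor area 5,700 square feet ≤ 6,200 square feet → Commercial Certificate required.
(g) floor area 5,700 square feet < 19,000 square feet; does not handle hazardous materials → Municipal Permit not required.
(h) floor area 5,700 square feet ≥ 5,000 square feet; vehicles 26 ≤ 27; dispenses prescription medication → Large Premises Authorization required.

Annual Permit, Commercial Certificate, Commercial Registration, Large Premises Authorization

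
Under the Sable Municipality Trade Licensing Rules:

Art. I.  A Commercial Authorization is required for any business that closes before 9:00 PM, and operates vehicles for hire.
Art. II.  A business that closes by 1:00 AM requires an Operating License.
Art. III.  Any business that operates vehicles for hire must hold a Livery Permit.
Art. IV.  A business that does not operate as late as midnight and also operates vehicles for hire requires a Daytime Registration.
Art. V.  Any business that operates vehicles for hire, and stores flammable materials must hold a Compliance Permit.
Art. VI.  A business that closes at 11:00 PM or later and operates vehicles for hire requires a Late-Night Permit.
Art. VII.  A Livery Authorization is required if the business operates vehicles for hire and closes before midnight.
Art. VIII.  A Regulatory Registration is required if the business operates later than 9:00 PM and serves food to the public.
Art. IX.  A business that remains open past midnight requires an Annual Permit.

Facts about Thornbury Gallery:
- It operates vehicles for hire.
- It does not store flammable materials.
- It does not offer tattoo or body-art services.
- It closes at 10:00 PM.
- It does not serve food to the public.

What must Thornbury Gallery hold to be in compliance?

Art. I. closes 10:00 PM, after 9:00 PM; operates vehicles for hire → Commercial Authorization not required.
Art. II. closes 10:00 PM, at/before 1:00 AM → Operating License required.
Art. III. operates vehicles for hire → Livery Permit required.
Art. IV. closes 10:00 PM, at/before midnight; operates vehicles for hire → Daytime Registration required.
Art. V. operates vehicles for hire; does not store flammable materials → Compliance Permit not required.
Art. VI. closes 10:00 PM, at/before 11:00 PM; operates vehicles for hire → Late-Night Permit not required.
Art. VII. operates vehicles for hire; closes 10:00 PM, at/before midnight → Livery Authorization required.
Art. VIII. closes 10:00 PM, after 9:00 PM; does not serve food to the public → Regulatory Registration not required.
Art. IX. closes 10:00 PM, at/before midnight → Annual Permit not required.

Daytime Registration, Livery Authorization, Livery Permit, Operating License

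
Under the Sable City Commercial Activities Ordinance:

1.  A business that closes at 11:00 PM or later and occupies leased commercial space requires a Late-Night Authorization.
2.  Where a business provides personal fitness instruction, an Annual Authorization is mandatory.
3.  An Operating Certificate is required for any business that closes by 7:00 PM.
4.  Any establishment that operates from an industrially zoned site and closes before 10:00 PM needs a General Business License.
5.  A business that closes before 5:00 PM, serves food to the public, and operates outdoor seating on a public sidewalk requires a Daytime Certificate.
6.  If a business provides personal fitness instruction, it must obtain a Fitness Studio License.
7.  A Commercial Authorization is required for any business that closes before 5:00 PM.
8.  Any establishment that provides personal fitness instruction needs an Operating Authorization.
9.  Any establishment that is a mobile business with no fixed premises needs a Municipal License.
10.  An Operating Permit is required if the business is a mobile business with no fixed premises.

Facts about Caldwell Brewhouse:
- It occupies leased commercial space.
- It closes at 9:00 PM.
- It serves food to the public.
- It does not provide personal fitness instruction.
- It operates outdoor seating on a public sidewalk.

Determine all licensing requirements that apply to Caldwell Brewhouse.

1. closes 9:00 PM, at/before 11:00 PM; occupies leased commercial space → Late-Night Authorization not required.
2. does not provide personal fitness instruction → Annual Authorization not required.
3. closes 9:00 PM, after 7:00 PM → Operating Certificate not required.
4. occupies leased commercial space (not: operates from an industrially zoned site); closes 9:00 PM, at/before 10:00 PM → General Business License not required.
5. closes 9:00 PM, after 5:00 PM; serves food to the public; operates outdoor seating on a public sidewalk → Daytime Certificate not required.
6. does not provide personal fitness instruction → Fitness Studio License not required.
7. closes 9:00 PM, after 5:00 PM → Commercial Authorization not required.
8. does not provide personal fitness instruction → Operating Authorization not required.
9. occupies leased commercial space (not: is a mobile business with no fixed premises) → Municipal License not required.
10. occupies leased commercial space (not: is a mobile business with no fixed premises) → Operating Permit not required.

None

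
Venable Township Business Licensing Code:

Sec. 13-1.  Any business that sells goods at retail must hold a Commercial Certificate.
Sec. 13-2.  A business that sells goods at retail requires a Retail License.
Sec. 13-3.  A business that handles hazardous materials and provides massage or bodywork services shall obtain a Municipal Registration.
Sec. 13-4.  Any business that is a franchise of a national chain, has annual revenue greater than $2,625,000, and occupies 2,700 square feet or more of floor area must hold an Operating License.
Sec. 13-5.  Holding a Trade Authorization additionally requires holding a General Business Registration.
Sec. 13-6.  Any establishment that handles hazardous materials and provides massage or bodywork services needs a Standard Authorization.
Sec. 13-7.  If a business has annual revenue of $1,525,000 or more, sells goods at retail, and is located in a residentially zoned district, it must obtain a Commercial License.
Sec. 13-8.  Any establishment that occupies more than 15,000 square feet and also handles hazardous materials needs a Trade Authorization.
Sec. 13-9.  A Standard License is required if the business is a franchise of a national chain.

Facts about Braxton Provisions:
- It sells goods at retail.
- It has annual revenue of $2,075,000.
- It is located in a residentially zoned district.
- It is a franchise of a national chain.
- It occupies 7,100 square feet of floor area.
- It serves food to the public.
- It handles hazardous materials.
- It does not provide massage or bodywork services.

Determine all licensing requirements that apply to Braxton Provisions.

Commercial Certificate, Commercial License, Retail License, Standard License

Sec. 13-1. sells goods at retail → Commercial Certificate required.
Sec. 13-2. sells goods at retail → Retail License required.
Sec. 13-3. handles hazardous materials; does not provide massage or bodywork services → Municipal Registration not required.
Sec. 13-4. is a franchise of a national chain; revenue $2,075,000 ≤ $2,625,000; floor area 7,100 square feet ≥ 2,700 square feet → Operating License not required.
Sec. 13-5. Trade Authorization is not required → no effect.
Sec. 13-6. handles hazardous materials; does not provide massage or bodywork services → Standard Authorization not required.
Sec. 13-7. revenue $2,075,000 ≥ $1,525,000; sells goods at retail; is located in a residentially zoned district → Commercial License required.
Sec. 13-8. floor area 7,100 square feet ≤ 15,000 square feet; handles hazardous materials → Trade Authorization not required.
Sec. 13-9. is a franchise of a national chain → Standard License required.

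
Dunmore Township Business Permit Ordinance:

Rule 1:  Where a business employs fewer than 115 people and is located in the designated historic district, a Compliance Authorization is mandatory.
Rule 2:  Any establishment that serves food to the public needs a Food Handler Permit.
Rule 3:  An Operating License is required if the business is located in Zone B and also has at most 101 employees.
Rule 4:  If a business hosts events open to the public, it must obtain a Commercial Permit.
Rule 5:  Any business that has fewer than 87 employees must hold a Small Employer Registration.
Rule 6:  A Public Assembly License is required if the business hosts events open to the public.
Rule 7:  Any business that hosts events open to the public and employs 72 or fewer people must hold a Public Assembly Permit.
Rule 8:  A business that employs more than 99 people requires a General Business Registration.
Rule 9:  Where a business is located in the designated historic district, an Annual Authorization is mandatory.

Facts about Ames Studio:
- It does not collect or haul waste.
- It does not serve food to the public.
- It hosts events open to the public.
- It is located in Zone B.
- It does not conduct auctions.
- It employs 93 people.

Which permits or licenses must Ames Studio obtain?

Commercial Permit, Operating License, Public Assembly License

Rule 1: employees 93 < 115; is located in Zone B (not: is located in the designated historic district) → Compliance Authorization not required.
Rule 2: does not serve food to the public → Food Handler Permit not required.
Rule 3: is located in Zone B; employees 93 ≤ 101 → Operating License required.
Rule 4: hosts events open to the public → Commercial Permit required.
Rule 5: employees 93 ≥ 87 → Small Employer Registration not required.
Rule 6: hosts events open to the public → Public Assembly License required.
Rule 7: hosts events open to the public; employees 93 > 72 → Public Assembly Permit not required.
Rule 8: employees 93 ≤ 99 → General Business Registration not required.
Rule 9: is located in Zone B (not: is located in the designated historic district) → Annual Authorization not required.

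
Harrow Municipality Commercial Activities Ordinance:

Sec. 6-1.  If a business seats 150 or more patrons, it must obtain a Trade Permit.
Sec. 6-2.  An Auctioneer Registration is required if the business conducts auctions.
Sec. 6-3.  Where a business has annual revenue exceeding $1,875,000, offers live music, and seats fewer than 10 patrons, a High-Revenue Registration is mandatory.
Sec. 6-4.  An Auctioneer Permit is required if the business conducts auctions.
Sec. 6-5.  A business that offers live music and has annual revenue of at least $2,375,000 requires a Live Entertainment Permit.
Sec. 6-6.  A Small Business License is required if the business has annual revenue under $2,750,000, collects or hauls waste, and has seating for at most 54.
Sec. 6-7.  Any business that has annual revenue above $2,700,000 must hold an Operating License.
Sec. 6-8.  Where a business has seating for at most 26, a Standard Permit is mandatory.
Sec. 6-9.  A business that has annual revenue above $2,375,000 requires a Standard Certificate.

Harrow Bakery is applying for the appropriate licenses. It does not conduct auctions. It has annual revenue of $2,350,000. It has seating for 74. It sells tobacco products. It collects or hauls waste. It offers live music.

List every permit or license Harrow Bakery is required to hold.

None

Sec. 6-1. seating 74 < 150 → Trade Permit not required.
Sec. 6-2. does not conduct auctions → Auctioneer Registration not required.
Sec. 6-3. revenue $2,350,000 > $1,875,000; offers live music; seating 74 ≥ 10 → High-Revenue Registration not required.
Sec. 6-4. does not conduct auctions → Auctioneer Permit not required.
Sec. 6-5. offers live music; revenue $2,350,000 < $2,375,000 → Live Entertainment Permit not required.
Sec. 6-6. revenue $2,350,000 < $2,750,000; collects or hauls waste; seating 74 > 54 → Small Business License not required.
Sec. 6-7. revenue $2,350,000 ≤ $2,700,000 → Operating License not required.
Sec. 6-8. seating 74 > 26 → Standard Permit not required.
Sec. 6-9. revenue $2,350,000 ≤ $2,375,000 → Standard Certificate not required.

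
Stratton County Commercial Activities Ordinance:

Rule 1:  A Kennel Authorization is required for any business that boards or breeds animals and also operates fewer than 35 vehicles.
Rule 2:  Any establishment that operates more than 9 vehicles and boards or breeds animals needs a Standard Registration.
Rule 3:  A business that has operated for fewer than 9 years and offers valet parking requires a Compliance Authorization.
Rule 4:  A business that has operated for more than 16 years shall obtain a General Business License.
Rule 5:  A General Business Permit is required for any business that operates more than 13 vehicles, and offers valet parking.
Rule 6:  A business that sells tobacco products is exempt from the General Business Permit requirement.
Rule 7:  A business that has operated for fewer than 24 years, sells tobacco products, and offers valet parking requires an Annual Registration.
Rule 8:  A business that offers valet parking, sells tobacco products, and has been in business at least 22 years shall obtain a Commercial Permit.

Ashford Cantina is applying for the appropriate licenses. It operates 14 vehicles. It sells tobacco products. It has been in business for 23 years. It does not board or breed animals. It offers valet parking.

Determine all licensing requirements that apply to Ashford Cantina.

Annual Registration, Commercial Permit, General Business License

Rule 1: does not board or breed animals; vehicles 14 < 35 → Kennel Authorization not required.
Rule 2: vehicles 14 > 9; does not board or breed animals → Standard Registration not required.
Rule 3: years in business 23 ≥ 9; offers valet parking → Compliance Authorization not required.
Rule 4: years in business 23 > 16 → General Business License required.
Rule 5: vehicles 14 > 13; offers valet parking → General Business Permit required.
Rule 6: sells tobacco products → exempt from General Business Permit.
Rule 7: years in business 23 < 24; sells tobacco products; offers valet parking → Annual Registration required.
Rule 8: offers valet parking; sells tobacco products; years in business 23 ≥ 22 → Commercial Permit required.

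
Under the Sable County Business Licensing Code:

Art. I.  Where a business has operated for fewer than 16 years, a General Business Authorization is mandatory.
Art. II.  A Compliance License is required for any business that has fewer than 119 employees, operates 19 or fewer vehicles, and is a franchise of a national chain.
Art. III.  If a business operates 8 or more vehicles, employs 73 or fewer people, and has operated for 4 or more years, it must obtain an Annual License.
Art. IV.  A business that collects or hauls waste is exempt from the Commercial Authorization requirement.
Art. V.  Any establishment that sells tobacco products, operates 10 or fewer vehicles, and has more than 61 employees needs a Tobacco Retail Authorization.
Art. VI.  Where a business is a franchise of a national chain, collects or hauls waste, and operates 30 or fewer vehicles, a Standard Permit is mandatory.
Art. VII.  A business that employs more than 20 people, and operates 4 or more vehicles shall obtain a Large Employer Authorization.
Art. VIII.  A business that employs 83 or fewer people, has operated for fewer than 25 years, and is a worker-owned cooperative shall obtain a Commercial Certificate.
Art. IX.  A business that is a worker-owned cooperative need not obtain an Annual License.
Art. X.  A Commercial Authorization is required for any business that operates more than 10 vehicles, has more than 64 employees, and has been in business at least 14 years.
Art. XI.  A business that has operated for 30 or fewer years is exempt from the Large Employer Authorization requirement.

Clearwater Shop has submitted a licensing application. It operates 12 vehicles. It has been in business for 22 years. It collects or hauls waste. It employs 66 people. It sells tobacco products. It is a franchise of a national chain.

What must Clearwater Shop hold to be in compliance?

Annual License, Compliance License, Standard Permit

Art. I. years in business 22 ≥ 16 → General Business Authorization not required.
Art. II. employees 66 < 119; vehicles 12 ≤ 19; is a franchise of a national chain → Compliance License required.
Art. III. vehicles 12 ≥ 8; employees 66 ≤ 73; years in business 22 ≥ 4 → Annual License required.
Art. IV. collects or hauls waste → exempt from Commercial Authorization.
Art. V. sells tobacco products; vehicles 12 > 10; employees 66 > 61 → Tobacco Retail Authorization not required.
Art. VI. is a franchise of a national chain; collects or hauls waste; vehicles 12 ≤ 30 → Standard Permit required.
Art. VII. employees 66 > 20; vehicles 12 ≥ 4 → Large Employer Authorization required.
Art. VIII. employees 66 ≤ 83; years in business 22 < 25; is a franchise of a national chain (not: is a worker-owned cooperative) → Commercial Certificate not required.
Art. IX. is a franchise of a national chain (not: is a worker-owned cooperative) → Annual License exemption does not apply.
Art. X. vehicles 12 > 10; employees 66 > 64; years in business 22 ≥ 14 → Commercial Authorization required.
Art. XI. years in business 22 ≤ 30 → exempt from Large Employer Authorization.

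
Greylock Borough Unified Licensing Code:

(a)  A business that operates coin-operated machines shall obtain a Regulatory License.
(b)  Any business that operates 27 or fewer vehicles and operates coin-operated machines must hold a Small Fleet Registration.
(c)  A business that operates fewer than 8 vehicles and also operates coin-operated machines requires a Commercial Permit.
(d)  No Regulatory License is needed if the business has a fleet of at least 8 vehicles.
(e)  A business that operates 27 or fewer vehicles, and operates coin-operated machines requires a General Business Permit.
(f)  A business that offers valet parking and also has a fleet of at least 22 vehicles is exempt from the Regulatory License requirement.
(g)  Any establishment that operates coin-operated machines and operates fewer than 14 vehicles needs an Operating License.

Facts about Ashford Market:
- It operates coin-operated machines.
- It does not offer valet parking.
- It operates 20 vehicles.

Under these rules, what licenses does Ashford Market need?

(a) operates coin-operated machines → Regulatory License required.
(b) vehicles 20 ≤ 27; operates coin-operated machines → Small Fleet Registration required.
(c) vehicles 20 ≥ 8; operates coin-operated machines → Commercial Permit not required.
(d) vehicles 20 ≥ 8 → exempt from Regulatory License.
(e) vehicles 20 ≤ 27; operates coin-operated machines → General Business Permit required.
(f) does not offer valet parking; vehicles 20 < 22 → Regulatory License exemption does not apply.
(g) operates coin-operated machines; vehicles 20 ≥ 14 → Operating License not required.

General Business Permit, Small Fleet Registration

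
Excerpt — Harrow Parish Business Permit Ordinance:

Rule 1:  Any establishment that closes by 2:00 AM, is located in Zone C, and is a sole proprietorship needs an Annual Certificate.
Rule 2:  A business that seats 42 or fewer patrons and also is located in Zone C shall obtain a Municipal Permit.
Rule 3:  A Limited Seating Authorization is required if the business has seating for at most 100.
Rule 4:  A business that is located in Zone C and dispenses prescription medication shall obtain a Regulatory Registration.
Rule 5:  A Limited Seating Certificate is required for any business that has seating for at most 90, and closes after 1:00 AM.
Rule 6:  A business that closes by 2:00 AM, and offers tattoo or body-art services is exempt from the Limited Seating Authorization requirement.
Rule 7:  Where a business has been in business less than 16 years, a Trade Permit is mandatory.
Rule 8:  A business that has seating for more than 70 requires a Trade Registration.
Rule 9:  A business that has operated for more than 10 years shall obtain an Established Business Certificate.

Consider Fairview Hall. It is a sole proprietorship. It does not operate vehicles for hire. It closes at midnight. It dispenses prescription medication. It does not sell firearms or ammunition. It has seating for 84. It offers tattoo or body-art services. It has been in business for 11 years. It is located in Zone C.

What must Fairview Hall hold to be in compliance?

Rule 1: closes midnight, at/before 2:00 AM; is located in Zone C; is a sole proprietorship → Annual Certificate required.
Rule 2: seating 84 > 42; is located in Zone C → Municipal Permit not required.
Rule 3: seating 84 ≤ 100 → Limited Seating Authorization required.
Rule 4: is located in Zone C; dispenses prescription medication → Regulatory Registration required.
Rule 5: seating 84 ≤ 90; closes midnight, at/before 1:00 AM → Limited Seating Certificate not required.
Rule 6: closes midnight, at/before 2:00 AM; offers tattoo or body-art services → exempt from Limited Seating Authorization.
Rule 7: years in business 11 < 16 → Trade Permit required.
Rule 8: seating 84 > 70 → Trade Registration required.
Rule 9: years in business 11 > 10 → Established Business Certificate required.

Annual Certificate, Established Business Certificate, Regulatory Registration, Trade Permit, Trade Registration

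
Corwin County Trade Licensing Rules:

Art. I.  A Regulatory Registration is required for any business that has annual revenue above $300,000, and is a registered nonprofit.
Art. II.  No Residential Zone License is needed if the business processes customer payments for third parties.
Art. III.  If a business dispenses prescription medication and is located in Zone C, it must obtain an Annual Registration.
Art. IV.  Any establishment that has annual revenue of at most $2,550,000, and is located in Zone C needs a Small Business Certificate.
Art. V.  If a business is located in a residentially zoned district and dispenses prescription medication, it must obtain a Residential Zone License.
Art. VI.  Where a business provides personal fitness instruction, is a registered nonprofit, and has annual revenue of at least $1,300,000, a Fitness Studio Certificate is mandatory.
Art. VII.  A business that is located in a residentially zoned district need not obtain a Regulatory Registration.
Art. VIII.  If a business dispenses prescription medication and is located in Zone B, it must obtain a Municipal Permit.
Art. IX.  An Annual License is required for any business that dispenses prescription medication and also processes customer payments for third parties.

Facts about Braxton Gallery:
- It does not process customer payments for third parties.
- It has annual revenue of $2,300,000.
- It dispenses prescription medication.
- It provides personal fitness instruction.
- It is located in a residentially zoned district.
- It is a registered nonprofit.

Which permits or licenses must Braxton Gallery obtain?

Art. I. revenue $2,300,000 > $300,000; is a registered nonprofit → Regulatory Registration required.
Art. II. does not process customer payments for third parties → Residential Zone License exemption does not apply.
Art. III. dispenses prescription medication; is located in a residentially zoned district (not: is located in Zone C) → Annual Registration not required.
Art. IV. revenue $2,300,000 ≤ $2,550,000; is located in a residentially zoned district (not: is located in Zone C) → Small Business Certificate not required.
Art. V. is located in a residentially zoned district; dispenses prescription medication → Residential Zone License required.
Art. VI. provides personal fitness instruction; is a registered nonprofit; revenue $2,300,000 ≥ $1,300,000 → Fitness Studio Certificate required.
Art. VII. is located in a residentially zoned district → exempt from Regulatory Registration.
Art. VIII. dispenses prescription medication; is located in a residentially zoned district (not: is located in Zone B) → Municipal Permit not required.
Art. IX. dispenses prescription medication; does not process customer payments for third parties → Annual License not required.

Fitness Studio Certificate, Residential Zone License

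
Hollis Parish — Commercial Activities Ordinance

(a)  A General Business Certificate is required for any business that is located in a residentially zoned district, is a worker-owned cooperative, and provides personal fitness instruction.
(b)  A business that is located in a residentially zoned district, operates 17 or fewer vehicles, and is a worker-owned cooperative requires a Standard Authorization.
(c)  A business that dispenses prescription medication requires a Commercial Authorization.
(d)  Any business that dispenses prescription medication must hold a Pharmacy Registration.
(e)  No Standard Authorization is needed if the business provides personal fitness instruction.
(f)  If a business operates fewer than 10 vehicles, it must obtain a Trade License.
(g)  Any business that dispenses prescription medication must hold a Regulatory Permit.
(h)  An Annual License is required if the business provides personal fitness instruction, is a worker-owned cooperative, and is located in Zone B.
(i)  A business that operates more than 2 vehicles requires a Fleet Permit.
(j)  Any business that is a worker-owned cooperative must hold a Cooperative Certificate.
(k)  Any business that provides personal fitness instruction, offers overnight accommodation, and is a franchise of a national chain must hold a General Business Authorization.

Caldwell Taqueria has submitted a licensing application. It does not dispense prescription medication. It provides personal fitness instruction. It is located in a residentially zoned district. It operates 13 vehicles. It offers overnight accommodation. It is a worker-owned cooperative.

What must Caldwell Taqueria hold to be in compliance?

Cooperative Certificate, Fleet Permit, General Business Certificate

(a) is located in a residentially zoned district; is a worker-owned cooperative; provides personal fitness instruction → General Business Certificate required.
(b) is located in a residentially zoned district; vehicles 13 ≤ 17; is a worker-owned cooperative → Standard Authorization required.
(c) does not dispense prescription medication → Commercial Authorization not required.
(d) does not dispense prescription medication → Pharmacy Registration not required.
(e) provides personal fitness instruction → exempt from Standard Authorization.
(f) vehicles 13 ≥ 10 → Trade License not required.
(g) does not dispense prescription medication → Regulatory Permit not required.
(h) provides personal fitness instruction; is a worker-owned cooperative; is located in a residentially zoned district (not: is located in Zone B) → Annual License not required.
(i) vehicles 13 > 2 → Fleet Permit required.
(j) is a worker-owned cooperative → Cooperative Certificate required.
(k) provides personal fitness instruction; offers overnight accommodation; is a worker-owned cooperative (not: is a franchise of a national chain) → General Business Authorization not required.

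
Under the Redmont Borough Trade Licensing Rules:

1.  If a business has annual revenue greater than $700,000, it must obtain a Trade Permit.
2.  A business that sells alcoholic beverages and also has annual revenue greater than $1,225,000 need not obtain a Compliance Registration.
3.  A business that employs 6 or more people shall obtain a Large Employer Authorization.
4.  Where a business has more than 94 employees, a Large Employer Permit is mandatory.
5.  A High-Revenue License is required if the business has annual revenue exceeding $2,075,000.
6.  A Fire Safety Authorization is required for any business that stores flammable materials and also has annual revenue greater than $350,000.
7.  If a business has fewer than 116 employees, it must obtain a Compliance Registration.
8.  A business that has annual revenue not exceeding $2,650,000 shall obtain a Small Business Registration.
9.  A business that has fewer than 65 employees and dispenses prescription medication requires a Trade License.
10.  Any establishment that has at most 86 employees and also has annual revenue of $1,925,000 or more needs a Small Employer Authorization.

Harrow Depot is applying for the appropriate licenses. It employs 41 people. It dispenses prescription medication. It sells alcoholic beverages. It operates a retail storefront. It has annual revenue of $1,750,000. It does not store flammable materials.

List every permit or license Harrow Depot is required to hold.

Large Employer Authorization, Small Business Registration, Trade License, Trade Permit

1. revenue $1,750,000 > $700,000 → Trade Permit required.
2. sells alcoholic beverages; revenue $1,750,000 > $1,225,000 → exempt from Compliance Registration.
3. employees 41 ≥ 6 → Large Employer Authorization required.
4. employees 41 ≤ 94 → Large Employer Permit not required.
5. revenue $1,750,000 ≤ $2,075,000 → High-Revenue License not required.
6. does not store flammable materials; revenue $1,750,000 > $350,000 → Fire Safety Authorization not required.
7. employees 41 < 116 → Compliance Registration required.
8. revenue $1,750,000 ≤ $2,650,000 → Small Business Registration required.
9. employees 41 < 65; dispenses prescription medication → Trade License required.
10. employees 41 ≤ 86; revenue $1,750,000 < $1,925,000 → Small Employer Authorization not required.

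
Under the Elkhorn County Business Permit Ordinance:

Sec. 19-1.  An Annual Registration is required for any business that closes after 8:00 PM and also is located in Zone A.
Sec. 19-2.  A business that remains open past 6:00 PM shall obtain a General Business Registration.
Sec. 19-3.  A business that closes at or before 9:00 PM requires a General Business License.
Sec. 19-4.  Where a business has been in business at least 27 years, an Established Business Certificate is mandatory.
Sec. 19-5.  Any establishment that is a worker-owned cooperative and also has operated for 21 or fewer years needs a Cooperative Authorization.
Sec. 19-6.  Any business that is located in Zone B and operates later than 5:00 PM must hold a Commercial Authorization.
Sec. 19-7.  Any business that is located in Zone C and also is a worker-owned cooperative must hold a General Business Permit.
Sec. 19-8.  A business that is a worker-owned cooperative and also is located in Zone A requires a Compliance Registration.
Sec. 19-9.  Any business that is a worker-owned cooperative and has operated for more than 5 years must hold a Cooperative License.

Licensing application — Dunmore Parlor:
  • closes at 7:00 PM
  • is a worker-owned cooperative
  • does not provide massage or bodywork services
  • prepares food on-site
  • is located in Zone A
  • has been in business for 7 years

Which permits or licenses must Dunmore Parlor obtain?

Sec. 19-1. closes 7:00 PM, at/before 8:00 PM; is located in Zone A → Annual Registration not required.
Sec. 19-2. closes 7:00 PM, after 6:00 PM → General Business Registration required.
Sec. 19-3. closes 7:00 PM, at/before 9:00 PM → General Business License required.
Sec. 19-4. years in business 7 < 27 → Established Business Certificate not required.
Sec. 19-5. is a worker-owned cooperative; years in business 7 ≤ 21 → Cooperative Authorization required.
Sec. 19-6. is located in Zone A (not: is located in Zone B); closes 7:00 PM, after 5:00 PM → Commercial Authorization not required.
Sec. 19-7. is located in Zone A (not: is located in Zone C); is a worker-owned cooperative → General Business Permit not required.
Sec. 19-8. is a worker-owned cooperative; is located in Zone A → Compliance Registration required.
Sec. 19-9. is a worker-owned cooperative; years in business 7 > 5 → Cooperative License required.

Compliance Registration, Cooperative Authorization, Cooperative License, General Business License, General Business Registration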